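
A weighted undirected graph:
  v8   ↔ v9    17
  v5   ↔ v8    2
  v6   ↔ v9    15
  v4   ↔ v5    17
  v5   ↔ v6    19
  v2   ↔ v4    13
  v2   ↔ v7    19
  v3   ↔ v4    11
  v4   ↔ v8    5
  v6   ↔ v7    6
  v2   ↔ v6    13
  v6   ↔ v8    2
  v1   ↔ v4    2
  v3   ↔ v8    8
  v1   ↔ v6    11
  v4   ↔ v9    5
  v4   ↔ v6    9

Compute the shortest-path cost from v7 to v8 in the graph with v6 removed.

Routes from v7 to v8 avoiding v6:
v7 - v2 - v4 - v8: 19 + 13 + 5 = 37
v7 - v2 - v4 - v9 - v8: 19 + 13 + 5 + 17 = 54
v7 - v2 - v4 - v5 - v8: 19 + 13 + 17 + 2 = 51
v7 - v2 - v4 - v3 - v8: 19 + 13 + 11 + 8 = 51
Best route has total 37.

37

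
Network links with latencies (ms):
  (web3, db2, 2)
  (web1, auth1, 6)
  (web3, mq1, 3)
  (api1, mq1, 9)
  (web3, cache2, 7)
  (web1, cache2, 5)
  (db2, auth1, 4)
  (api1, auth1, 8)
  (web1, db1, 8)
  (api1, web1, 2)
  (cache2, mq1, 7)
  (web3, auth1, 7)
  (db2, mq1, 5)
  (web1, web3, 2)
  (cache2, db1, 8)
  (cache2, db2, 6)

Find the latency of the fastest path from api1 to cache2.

7

Comparing a few candidate routes:
api1→web1→cache2: 2 + 5 = 7
api1→web1→web3→db2→cache2: 2 + 2 + 2 + 6 = 12
api1→web1→web3→cache2: 2 + 2 + 7 = 11
The minimum is 7 ms.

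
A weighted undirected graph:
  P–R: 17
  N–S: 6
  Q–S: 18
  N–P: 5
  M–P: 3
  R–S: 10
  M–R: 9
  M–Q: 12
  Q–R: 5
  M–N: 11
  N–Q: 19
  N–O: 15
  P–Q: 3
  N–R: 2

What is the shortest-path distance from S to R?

Checking several routes:
S - N - R: 6 + 2 = 8
S - N - P - Q - R: 6 + 5 + 3 + 5 = 19
S - R: 10
Best route has total 8.

8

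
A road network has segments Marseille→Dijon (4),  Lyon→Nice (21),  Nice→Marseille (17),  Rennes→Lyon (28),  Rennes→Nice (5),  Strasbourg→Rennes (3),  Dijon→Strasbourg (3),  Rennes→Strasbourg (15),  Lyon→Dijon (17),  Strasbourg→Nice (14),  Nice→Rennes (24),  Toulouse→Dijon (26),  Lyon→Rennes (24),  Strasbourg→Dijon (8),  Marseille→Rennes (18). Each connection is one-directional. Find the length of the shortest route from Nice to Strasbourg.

Comparing a few candidate routes:
Nice → Marseille → Rennes → Strasbourg: 17 + 18 + 15 = 50
Nice → Marseille → Dijon → Strasbourg: 17 + 4 + 3 = 24
Nice → Rennes → Strasbourg: 24 + 15 = 39
The minimum is 24 mi.

24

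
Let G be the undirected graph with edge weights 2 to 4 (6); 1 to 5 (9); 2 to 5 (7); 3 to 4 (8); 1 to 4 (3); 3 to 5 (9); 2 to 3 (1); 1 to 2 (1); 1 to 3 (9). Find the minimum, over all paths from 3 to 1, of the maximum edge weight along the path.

Some routes from 3 to 1:
3 → 4 → 1: max(8, 3) = 8
3 → 2 → 1: max(1, 1) = 1
3 → 2 → 4 → 1: max(1, 6, 3) = 6
Smallest bottleneck: 1.

1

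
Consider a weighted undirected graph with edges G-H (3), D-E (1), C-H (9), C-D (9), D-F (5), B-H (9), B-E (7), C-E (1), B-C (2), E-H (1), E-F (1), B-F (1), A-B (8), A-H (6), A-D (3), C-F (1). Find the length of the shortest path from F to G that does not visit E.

13

Comparing a few candidate routes:
F-B-C-H-G: 1 + 2 + 9 + 3 = 15
F-C-H-G: 1 + 9 + 3 = 13
F-B-H-G: 1 + 9 + 3 = 13
F-C-B-H-G: 1 + 2 + 9 + 3 = 15
Shortest: 13.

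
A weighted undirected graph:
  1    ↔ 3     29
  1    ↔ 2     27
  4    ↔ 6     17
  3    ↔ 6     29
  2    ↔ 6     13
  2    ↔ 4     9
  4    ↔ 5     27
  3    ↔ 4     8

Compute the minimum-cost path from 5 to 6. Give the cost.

Candidate routes:
5 -> 4 -> 2 -> 1 -> 3 -> 6: 27 + 9 + 27 + 29 + 29 = 121
5 -> 4 -> 6: 27 + 17 = 44
5 -> 4 -> 3 -> 6: 27 + 8 + 29 = 64
5 -> 4 -> 3 -> 1 -> 2 -> 6: 27 + 8 + 29 + 27 + 13 = 104
5 -> 4 -> 2 -> 6: 27 + 9 + 13 = 49
Shortest: 44.

44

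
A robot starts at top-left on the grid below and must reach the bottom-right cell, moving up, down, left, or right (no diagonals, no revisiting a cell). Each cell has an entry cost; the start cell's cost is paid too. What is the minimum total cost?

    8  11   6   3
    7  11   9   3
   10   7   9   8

39

Cheapest: (0,0)→(0,1)→(0,2)→(0,3)→(1,3)→(2,3)
  8 + 11 + 6 + 3 + 3 + 8 = 39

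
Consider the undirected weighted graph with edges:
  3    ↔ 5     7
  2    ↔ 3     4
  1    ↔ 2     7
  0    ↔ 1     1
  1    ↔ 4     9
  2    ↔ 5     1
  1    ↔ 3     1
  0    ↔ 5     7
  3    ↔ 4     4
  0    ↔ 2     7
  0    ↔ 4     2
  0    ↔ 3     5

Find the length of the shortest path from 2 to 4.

A few of the 2→4 routes:
2→5→0→4: 1 + 7 + 2 = 10
2→3→0→4: 4 + 5 + 2 = 11
2→0→4: 7 + 2 = 9
2→3→4: 4 + 4 = 8
2→3→1→0→4: 4 + 1 + 1 + 2 = 8
2→1→0→4: 7 + 1 + 2 = 10
The minimum is 8.

8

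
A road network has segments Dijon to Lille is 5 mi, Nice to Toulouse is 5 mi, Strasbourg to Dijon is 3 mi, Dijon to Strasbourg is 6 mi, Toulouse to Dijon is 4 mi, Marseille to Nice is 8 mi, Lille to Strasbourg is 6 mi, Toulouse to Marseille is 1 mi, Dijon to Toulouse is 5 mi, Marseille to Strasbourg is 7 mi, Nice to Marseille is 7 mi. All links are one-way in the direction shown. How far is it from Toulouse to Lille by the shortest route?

Candidate routes:
Toulouse-Dijon-Lille: 4 + 5 = 9
Toulouse-Marseille-Strasbourg-Dijon-Lille: 1 + 7 + 3 + 5 = 16
Shortest: 9 mi.

9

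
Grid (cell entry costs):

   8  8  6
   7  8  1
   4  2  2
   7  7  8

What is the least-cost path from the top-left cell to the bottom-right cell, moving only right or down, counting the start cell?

Path (0,0) (1,0) (2,0) (2,1) (2,2) (3,2): 8 + 7 + 4 + 2 + 2 + 8 = 31.

31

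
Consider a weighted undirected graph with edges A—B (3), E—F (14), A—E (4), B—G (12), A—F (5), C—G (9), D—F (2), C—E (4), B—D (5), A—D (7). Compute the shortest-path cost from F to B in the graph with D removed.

8

Routes from F to B avoiding D:
F → A → E → C → G → B: 5 + 4 + 4 + 9 + 12 = 34
F → A → B: 5 + 3 = 8
F → E → C → G → B: 14 + 4 + 9 + 12 = 39
F → E → A → B: 14 + 4 + 3 = 21
The minimum is 8.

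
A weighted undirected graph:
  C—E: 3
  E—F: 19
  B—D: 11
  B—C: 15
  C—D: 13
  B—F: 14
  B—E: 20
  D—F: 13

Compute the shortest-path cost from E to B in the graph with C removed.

20

Candidate routes:
E - F - D - B: 19 + 13 + 11 = 43
E - F - B: 19 + 14 = 33
E - B: 20
Shortest: 20.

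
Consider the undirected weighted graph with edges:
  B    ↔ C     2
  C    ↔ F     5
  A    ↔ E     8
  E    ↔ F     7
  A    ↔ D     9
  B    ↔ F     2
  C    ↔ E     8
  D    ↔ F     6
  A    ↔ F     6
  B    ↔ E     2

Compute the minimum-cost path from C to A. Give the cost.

10

Comparing a few candidate routes:
C -> E -> A: 8 + 8 = 16
C -> B -> E -> A: 2 + 2 + 8 = 12
C -> F -> B -> E -> A: 5 + 2 + 2 + 8 = 17
C -> B -> F -> A: 2 + 2 + 6 = 10
C -> B -> E -> F -> A: 2 + 2 + 7 + 6 = 17
C -> F -> A: 5 + 6 = 11
The minimum is 10.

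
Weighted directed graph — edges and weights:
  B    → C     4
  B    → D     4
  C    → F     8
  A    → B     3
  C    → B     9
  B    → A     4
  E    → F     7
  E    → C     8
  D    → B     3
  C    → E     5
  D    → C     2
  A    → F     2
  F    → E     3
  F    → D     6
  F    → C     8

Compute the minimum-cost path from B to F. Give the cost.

6

Routes from B to F:
B - D - C - E - F: 4 + 2 + 5 + 7 = 18
B - C - E - F: 4 + 5 + 7 = 16
B - C - F: 4 + 8 = 12
B - A - F: 4 + 2 = 6
B - D - C - F: 4 + 2 + 8 = 14
Best route has total 6.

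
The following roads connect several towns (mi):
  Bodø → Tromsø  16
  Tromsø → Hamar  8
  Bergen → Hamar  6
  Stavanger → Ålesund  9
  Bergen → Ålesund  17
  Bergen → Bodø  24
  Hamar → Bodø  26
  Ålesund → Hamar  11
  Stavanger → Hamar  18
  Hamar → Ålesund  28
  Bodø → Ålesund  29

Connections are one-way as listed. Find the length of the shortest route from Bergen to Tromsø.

40

Paths from Bergen to Tromsø:
Bergen → Bodø → Tromsø: 24 + 16 = 40
Bergen → Ålesund → Hamar → Bodø → Tromsø: 17 + 11 + 26 + 16 = 70
Bergen → Hamar → Bodø → Tromsø: 6 + 26 + 16 = 48
Shortest: 40 mi.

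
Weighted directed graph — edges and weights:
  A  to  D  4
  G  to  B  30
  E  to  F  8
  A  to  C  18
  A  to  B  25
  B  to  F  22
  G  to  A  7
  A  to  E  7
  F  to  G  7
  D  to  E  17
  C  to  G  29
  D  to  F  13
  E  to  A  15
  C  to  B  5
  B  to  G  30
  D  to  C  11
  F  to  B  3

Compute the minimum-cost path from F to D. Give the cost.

18

Paths from F to D:
F → B → G → A → D: 3 + 30 + 7 + 4 = 44
F → G → A → D: 7 + 7 + 4 = 18
The minimum is 18.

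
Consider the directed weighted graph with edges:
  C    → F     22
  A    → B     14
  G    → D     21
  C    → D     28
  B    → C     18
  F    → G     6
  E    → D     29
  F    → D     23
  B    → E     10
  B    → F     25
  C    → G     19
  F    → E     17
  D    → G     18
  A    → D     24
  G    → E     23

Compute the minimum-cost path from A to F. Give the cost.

Paths from A to F:
A -> B -> F: 14 + 25 = 39
A -> B -> C -> F: 14 + 18 + 22 = 54
Best route has total 39.

39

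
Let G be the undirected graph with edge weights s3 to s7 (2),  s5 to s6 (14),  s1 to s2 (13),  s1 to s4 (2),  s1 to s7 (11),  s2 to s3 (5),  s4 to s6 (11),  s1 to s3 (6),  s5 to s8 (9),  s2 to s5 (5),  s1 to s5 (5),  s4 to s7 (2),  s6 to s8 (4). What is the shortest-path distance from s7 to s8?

17

Checking several routes:
s7 -> s3 -> s1 -> s5 -> s8: 2 + 6 + 5 + 9 = 22
s7 -> s4 -> s1 -> s5 -> s8: 2 + 2 + 5 + 9 = 18
s7 -> s3 -> s2 -> s5 -> s8: 2 + 5 + 5 + 9 = 21
s7 -> s3 -> s1 -> s4 -> s6 -> s8: 2 + 6 + 2 + 11 + 4 = 25
s7 -> s4 -> s6 -> s8: 2 + 11 + 4 = 17
Best route has total 17.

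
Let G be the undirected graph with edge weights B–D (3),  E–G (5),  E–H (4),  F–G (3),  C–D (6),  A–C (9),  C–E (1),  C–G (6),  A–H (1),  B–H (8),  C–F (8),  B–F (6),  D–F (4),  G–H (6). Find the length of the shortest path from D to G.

7

Comparing a few candidate routes:
D -> B -> F -> G: 3 + 6 + 3 = 12
D -> C -> E -> G: 6 + 1 + 5 = 12
D -> C -> G: 6 + 6 = 12
D -> F -> G: 4 + 3 = 7
D -> B -> H -> G: 3 + 8 + 6 = 17
Shortest: 7.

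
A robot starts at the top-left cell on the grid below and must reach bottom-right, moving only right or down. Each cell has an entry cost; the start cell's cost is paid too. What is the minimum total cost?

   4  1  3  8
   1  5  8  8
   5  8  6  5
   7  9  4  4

Take r0c0 → r0c1 → r0c2 → r1c2 → r2c2 → r3c2 → r3c3 for a total of 4 + 1 + 3 + 8 + 6 + 4 + 4 = 30.
For comparison, the top-then-right route costs 33.

30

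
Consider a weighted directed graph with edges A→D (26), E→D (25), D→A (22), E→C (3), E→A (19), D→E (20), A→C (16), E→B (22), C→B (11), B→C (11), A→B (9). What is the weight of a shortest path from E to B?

14

Checking several routes:
E - B: 22
E - C - B: 3 + 11 = 14
E - A - B: 19 + 9 = 28
Best route has total 14.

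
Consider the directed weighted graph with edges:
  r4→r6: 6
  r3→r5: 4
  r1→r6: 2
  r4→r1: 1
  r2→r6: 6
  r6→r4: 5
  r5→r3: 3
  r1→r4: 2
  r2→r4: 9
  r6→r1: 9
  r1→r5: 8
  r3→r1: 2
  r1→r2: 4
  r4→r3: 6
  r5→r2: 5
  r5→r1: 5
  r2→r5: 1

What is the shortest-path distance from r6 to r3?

11

Some routes from r6 to r3:
r6→r4→r3: 5 + 6 = 11
r6→r4→r1→r2→r5→r3: 5 + 1 + 4 + 1 + 3 = 14
r6→r4→r1→r5→r3: 5 + 1 + 8 + 3 = 17
The minimum is 11.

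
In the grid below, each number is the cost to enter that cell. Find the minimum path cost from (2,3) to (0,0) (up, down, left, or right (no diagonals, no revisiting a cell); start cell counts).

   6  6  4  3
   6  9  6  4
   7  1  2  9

31

Best path: (2,3) → (2,2) → (2,1) → (2,0) → (1,0) → (0,0)
Cost: 9 + 2 + 1 + 7 + 6 + 6 = 31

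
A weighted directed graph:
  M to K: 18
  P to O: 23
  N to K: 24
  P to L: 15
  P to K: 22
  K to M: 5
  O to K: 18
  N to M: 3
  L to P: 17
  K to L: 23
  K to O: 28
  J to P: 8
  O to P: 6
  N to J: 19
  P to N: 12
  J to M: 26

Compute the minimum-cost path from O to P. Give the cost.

6

Routes from O to P:
O - K - L - P: 18 + 23 + 17 = 58
O - P: 6
Best route has total 6.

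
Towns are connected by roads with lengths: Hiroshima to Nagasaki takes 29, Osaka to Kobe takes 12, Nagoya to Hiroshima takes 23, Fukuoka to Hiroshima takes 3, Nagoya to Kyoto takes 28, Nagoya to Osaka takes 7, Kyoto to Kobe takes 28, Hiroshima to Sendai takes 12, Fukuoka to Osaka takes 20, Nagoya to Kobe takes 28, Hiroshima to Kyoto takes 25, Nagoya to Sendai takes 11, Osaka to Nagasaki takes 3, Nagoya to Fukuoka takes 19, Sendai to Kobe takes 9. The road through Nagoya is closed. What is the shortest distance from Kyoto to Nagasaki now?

Checking several routes:
Kyoto - Hiroshima - Fukuoka - Osaka - Nagasaki: 25 + 3 + 20 + 3 = 51
Kyoto - Hiroshima - Nagasaki: 25 + 29 = 54
Kyoto - Hiroshima - Sendai - Kobe - Osaka - Nagasaki: 25 + 12 + 9 + 12 + 3 = 61
Kyoto - Kobe - Osaka - Nagasaki: 28 + 12 + 3 = 43
Kyoto - Kobe - Sendai - Hiroshima - Fukuoka - Osaka - Nagasaki: 28 + 9 + 12 + 3 + 20 + 3 = 75
Shortest: 43.

43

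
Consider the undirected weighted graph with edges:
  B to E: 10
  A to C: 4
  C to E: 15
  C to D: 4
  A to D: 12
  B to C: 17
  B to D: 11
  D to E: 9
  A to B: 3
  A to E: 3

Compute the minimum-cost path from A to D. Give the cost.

Comparing a few candidate routes:
A-D: 12
A-E-D: 3 + 9 = 12
A-C-D: 4 + 4 = 8
A-B-D: 3 + 11 = 14
Shortest: 8.

8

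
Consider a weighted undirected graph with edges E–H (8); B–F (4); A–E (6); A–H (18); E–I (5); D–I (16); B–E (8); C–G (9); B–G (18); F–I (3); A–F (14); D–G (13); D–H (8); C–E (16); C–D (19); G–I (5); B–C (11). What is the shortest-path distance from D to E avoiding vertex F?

16

Some routes from D to E avoiding F:
D-G-I-E: 13 + 5 + 5 = 23
D-I-E: 16 + 5 = 21
D-H-E: 8 + 8 = 16
D-H-A-E: 8 + 18 + 6 = 32
The minimum is 16.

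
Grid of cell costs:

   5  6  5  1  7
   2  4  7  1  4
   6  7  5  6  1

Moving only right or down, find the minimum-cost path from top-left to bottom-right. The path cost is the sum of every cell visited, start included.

Path [0,0]→[0,1]→[0,2]→[0,3]→[1,3]→[1,4]→[2,4]: 5 + 6 + 5 + 1 + 1 + 4 + 1 = 23.

23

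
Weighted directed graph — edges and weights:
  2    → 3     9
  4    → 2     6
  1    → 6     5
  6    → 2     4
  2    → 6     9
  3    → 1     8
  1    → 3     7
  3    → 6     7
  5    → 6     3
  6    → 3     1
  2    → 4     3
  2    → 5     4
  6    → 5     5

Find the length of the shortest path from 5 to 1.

12

Routes from 5 to 1:
5 -> 6 -> 2 -> 3 -> 1: 3 + 4 + 9 + 8 = 24
5 -> 6 -> 3 -> 1: 3 + 1 + 8 = 12
Best route has total 12.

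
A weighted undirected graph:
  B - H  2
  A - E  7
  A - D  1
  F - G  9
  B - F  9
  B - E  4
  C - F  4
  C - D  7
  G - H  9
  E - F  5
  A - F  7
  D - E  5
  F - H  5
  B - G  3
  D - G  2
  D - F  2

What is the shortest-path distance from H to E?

6

Some routes from H to E:
H → F → E: 5 + 5 = 10
H → B → E: 2 + 4 = 6
H → B → G → D → E: 2 + 3 + 2 + 5 = 12
Shortest: 6.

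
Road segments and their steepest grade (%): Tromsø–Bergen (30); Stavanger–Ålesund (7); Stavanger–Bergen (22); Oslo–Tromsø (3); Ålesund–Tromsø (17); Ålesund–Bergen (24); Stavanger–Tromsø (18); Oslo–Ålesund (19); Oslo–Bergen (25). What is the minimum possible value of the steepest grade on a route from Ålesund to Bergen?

Checking several routes:
Ålesund → Tromsø → Oslo → Bergen: max(17, 3, 25) = 25
Ålesund → Stavanger → Tromsø → Oslo → Bergen: max(7, 18, 3, 25) = 25
Ålesund → Bergen: max(24) = 24
Ålesund → Tromsø → Stavanger → Bergen: max(17, 18, 22) = 22
Ålesund → Oslo → Tromsø → Stavanger → Bergen: max(19, 3, 18, 22) = 22
Ålesund → Stavanger → Bergen: max(7, 22) = 22
The minimum achievable maximum is 22%.

22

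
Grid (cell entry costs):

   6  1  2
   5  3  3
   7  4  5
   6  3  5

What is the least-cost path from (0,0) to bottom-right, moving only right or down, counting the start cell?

Best path: (0,0) -> (0,1) -> (0,2) -> (1,2) -> (2,2) -> (3,2)
Cost: 6 + 1 + 2 + 3 + 5 + 5 = 22

22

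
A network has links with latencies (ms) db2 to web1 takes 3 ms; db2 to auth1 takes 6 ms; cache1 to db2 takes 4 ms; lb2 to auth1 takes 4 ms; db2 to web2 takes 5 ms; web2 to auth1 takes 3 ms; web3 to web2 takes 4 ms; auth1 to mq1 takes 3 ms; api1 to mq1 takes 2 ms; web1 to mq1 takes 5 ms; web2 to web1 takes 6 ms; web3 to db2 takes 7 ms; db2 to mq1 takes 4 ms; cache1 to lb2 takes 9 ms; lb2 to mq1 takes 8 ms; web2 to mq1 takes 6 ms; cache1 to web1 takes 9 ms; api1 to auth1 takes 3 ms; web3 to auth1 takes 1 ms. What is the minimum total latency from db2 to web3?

Some routes from db2 to web3:
db2 - mq1 - auth1 - web3: 4 + 3 + 1 = 8
db2 - auth1 - web3: 6 + 1 = 7
db2 - web3: 7
db2 - mq1 - api1 - auth1 - web3: 4 + 2 + 3 + 1 = 10
db2 - web2 - web3: 5 + 4 = 9
db2 - web2 - auth1 - web3: 5 + 3 + 1 = 9
Best route has total 7 ms.

7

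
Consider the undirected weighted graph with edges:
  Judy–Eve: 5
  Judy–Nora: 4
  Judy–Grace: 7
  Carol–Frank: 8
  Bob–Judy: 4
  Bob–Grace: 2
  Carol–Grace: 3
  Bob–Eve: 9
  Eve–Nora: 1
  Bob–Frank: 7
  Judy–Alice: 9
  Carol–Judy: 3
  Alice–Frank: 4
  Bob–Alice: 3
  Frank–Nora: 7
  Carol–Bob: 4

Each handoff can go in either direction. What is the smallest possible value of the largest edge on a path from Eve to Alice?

4

Some routes from Eve to Alice:
Eve→Judy→Carol→Grace→Bob→Alice: max(5, 3, 3, 2, 3) = 5
Eve→Judy→Bob→Alice: max(5, 4, 3) = 5
Eve→Nora→Judy→Carol→Grace→Bob→Alice: max(1, 4, 3, 3, 2, 3) = 4
Eve→Nora→Judy→Bob→Alice: max(1, 4, 4, 3) = 4
Eve→Judy→Carol→Bob→Alice: max(5, 3, 4, 3) = 5
Eve→Nora→Judy→Carol→Bob→Alice: max(1, 4, 3, 4, 3) = 4
Best route has worst link 4.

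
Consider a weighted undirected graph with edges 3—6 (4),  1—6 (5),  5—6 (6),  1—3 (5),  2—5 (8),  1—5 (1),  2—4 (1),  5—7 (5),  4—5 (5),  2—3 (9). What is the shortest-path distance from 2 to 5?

Checking several routes:
2 -> 4 -> 5: 1 + 5 = 6
2 -> 3 -> 6 -> 5: 9 + 4 + 6 = 19
2 -> 3 -> 6 -> 1 -> 5: 9 + 4 + 5 + 1 = 19
2 -> 5: 8
2 -> 3 -> 1 -> 5: 9 + 5 + 1 = 15
Shortest: 6.

6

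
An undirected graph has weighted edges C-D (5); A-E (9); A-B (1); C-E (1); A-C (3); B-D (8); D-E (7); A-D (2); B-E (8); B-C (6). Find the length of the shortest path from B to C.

4

A few of the B→C routes:
B - A - D - C: 1 + 2 + 5 = 8
B - C: 6
B - A - C: 1 + 3 = 4
B - E - C: 8 + 1 = 9
B - A - E - C: 1 + 9 + 1 = 11
Shortest: 4.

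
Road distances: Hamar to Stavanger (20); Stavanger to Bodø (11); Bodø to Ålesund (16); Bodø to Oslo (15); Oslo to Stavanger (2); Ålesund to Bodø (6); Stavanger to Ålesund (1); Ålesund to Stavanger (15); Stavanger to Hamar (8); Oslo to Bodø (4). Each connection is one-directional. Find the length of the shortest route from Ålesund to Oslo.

Paths from Ålesund to Oslo:
Ålesund -> Bodø -> Oslo: 6 + 15 = 21
Ålesund -> Stavanger -> Bodø -> Oslo: 15 + 11 + 15 = 41
Shortest: 21.

21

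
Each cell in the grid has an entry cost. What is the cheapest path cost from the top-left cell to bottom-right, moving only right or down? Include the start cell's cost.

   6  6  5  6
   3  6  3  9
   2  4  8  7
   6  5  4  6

Cheapest: [0,0] → [1,0] → [2,0] → [2,1] → [3,1] → [3,2] → [3,3]
  6 + 3 + 2 + 4 + 5 + 4 + 6 = 30

30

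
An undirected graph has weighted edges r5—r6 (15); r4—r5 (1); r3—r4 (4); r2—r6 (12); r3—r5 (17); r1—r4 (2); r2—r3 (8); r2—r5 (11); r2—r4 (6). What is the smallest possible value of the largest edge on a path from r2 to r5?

Paths from r2 to r5:
r2 - r4 - r3 - r5: max(6, 4, 17) = 17
r2 - r4 - r5: max(6, 1) = 6
r2 - r3 - r4 - r5: max(8, 4, 1) = 8
r2 - r3 - r5: max(8, 17) = 17
r2 - r6 - r5: max(12, 15) = 15
r2 - r5: max(11) = 11
Smallest bottleneck: 6.

6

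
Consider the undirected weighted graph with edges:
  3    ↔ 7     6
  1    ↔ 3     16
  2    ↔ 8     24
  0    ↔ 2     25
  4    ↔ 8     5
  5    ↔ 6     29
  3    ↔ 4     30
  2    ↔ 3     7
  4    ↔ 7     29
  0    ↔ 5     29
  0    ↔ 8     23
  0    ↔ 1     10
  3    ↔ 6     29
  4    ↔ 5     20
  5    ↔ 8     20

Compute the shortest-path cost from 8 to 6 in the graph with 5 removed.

A few of the 8→6 routes:
8→4→3→6: 5 + 30 + 29 = 64
8→2→3→6: 24 + 7 + 29 = 60
8→4→7→3→6: 5 + 29 + 6 + 29 = 69
Best route has total 60.

60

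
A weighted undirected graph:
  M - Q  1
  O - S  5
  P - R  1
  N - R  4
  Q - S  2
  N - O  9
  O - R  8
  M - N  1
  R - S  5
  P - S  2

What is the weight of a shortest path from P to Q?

4

Comparing a few candidate routes:
P - R - S - Q: 1 + 5 + 2 = 8
P - S - Q: 2 + 2 = 4
P - R - N - M - Q: 1 + 4 + 1 + 1 = 7
P - S - R - N - M - Q: 2 + 5 + 4 + 1 + 1 = 13
Shortest: 4.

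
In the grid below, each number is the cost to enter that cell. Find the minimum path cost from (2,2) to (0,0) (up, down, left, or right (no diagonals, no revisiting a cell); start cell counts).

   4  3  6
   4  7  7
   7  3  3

20

Cheapest: (2,2) (2,1) (1,1) (0,1) (0,0)
  3 + 3 + 7 + 3 + 4 = 20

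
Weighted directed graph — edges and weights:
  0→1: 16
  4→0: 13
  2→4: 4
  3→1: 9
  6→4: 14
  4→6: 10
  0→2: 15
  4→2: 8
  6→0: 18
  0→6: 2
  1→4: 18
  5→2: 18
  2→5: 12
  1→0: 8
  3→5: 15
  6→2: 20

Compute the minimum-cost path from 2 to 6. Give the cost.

14

Paths from 2 to 6:
2→4→6: 4 + 10 = 14
2→4→0→6: 4 + 13 + 2 = 19
Best route has total 14.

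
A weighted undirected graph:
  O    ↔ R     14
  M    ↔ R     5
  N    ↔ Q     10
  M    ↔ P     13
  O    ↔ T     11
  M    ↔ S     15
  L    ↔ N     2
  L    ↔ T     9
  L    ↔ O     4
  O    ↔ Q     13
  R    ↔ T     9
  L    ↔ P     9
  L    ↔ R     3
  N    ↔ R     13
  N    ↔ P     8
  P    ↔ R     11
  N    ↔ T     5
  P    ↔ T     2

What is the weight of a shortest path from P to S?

28

Checking several routes:
P-T-R-M-S: 2 + 9 + 5 + 15 = 31
P-L-R-M-S: 9 + 3 + 5 + 15 = 32
P-R-M-S: 11 + 5 + 15 = 31
P-M-S: 13 + 15 = 28
Best route has total 28.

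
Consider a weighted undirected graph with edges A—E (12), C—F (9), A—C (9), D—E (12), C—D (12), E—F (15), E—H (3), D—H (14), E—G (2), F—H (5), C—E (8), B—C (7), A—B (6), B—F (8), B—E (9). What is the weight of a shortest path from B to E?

Checking several routes:
B - E: 9
B - A - C - E: 6 + 9 + 8 = 23
B - F - H - E: 8 + 5 + 3 = 16
B - C - E: 7 + 8 = 15
B - A - E: 6 + 12 = 18
B - F - E: 8 + 15 = 23
The minimum is 9.

9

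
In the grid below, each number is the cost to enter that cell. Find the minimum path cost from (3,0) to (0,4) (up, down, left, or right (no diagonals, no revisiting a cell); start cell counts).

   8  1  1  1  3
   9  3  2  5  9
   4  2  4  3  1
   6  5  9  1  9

One optimal route is [3,0]→[2,0]→[2,1]→[1,1]→[0,1]→[0,2]→[0,3]→[0,4].
Its cost is 6 + 4 + 2 + 3 + 1 + 1 + 1 + 3 = 21.

21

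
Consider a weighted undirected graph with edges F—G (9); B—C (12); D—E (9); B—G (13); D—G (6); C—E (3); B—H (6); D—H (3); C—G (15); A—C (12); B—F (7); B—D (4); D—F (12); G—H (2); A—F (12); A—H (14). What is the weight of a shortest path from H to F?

A few of the H→F routes:
H → D → B → F: 3 + 4 + 7 = 14
H → D → F: 3 + 12 = 15
H → B → F: 6 + 7 = 13
H → G → D → B → F: 2 + 6 + 4 + 7 = 19
H → G → F: 2 + 9 = 11
H → D → G → F: 3 + 6 + 9 = 18
Best route has total 11.

11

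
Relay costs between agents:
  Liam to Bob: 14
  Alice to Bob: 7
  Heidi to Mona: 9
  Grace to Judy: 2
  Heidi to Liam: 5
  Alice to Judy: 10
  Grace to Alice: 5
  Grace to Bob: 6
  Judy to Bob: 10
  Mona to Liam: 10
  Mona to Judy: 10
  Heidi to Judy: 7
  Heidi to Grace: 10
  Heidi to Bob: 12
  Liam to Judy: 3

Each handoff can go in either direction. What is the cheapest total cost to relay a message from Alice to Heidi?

A few of the Alice→Heidi routes:
Alice → Grace → Judy → Heidi: 5 + 2 + 7 = 14
Alice → Bob → Heidi: 7 + 12 = 19
Alice → Judy → Liam → Heidi: 10 + 3 + 5 = 18
Alice → Grace → Heidi: 5 + 10 = 15
Alice → Judy → Heidi: 10 + 7 = 17
Alice → Grace → Judy → Liam → Heidi: 5 + 2 + 3 + 5 = 15
Best route has total 14.

14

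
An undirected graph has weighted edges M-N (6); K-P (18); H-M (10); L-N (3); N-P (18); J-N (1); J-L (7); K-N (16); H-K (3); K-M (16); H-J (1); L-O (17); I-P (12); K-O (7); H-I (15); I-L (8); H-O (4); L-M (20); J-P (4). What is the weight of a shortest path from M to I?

17

A few of the M→I routes:
M → H → J → N → L → I: 10 + 1 + 1 + 3 + 8 = 23
M → N → J → L → I: 6 + 1 + 7 + 8 = 22
M → N → J → H → I: 6 + 1 + 1 + 15 = 23
M → N → L → I: 6 + 3 + 8 = 17
Best route has total 17.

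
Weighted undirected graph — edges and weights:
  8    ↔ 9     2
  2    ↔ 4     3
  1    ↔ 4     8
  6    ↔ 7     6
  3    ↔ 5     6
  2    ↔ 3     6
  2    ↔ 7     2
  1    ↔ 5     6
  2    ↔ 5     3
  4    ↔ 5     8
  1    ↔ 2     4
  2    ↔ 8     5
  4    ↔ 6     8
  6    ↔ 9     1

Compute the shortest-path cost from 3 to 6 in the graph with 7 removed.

14

Some routes from 3 to 6 avoiding 7:
3 - 2 - 8 - 9 - 6: 6 + 5 + 2 + 1 = 14
3 - 5 - 2 - 8 - 9 - 6: 6 + 3 + 5 + 2 + 1 = 17
3 - 2 - 4 - 6: 6 + 3 + 8 = 17
Best route has total 14.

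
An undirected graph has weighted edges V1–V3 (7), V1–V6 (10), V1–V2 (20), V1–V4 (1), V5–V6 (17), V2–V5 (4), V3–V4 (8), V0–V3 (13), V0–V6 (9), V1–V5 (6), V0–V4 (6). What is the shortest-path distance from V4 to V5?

7

Checking several routes:
V4 - V1 - V2 - V5: 1 + 20 + 4 = 25
V4 - V3 - V1 - V5: 8 + 7 + 6 = 21
V4 - V1 - V6 - V5: 1 + 10 + 17 = 28
V4 - V1 - V5: 1 + 6 = 7
Shortest: 7.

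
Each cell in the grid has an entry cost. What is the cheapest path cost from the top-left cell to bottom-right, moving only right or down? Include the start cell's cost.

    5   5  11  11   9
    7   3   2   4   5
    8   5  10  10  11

Take (0,0) → (0,1) → (1,1) → (1,2) → (1,3) → (1,4) → (2,4) for a total of 5 + 5 + 3 + 2 + 4 + 5 + 11 = 35.

35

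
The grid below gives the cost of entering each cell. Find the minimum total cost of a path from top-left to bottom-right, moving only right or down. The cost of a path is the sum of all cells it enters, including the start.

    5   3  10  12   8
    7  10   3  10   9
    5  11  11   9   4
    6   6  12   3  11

One optimal route is [0,0]→[0,1]→[0,2]→[1,2]→[1,3]→[2,3]→[3,3]→[3,4].
Its cost is 5 + 3 + 10 + 3 + 10 + 9 + 3 + 11 = 54.

54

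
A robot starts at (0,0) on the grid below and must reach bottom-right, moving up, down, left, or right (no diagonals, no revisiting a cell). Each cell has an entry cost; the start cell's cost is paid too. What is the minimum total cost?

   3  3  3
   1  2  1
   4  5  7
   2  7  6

20

Path (0,0) -> (1,0) -> (1,1) -> (1,2) -> (2,2) -> (3,2): 3 + 1 + 2 + 1 + 7 + 6 = 20.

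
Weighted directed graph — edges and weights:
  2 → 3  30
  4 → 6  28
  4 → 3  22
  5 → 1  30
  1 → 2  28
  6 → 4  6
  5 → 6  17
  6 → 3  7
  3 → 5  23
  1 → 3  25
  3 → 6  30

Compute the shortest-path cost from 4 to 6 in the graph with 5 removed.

Routes from 4 to 6 avoiding 5:
4 → 3 → 6: 22 + 30 = 52
4 → 6: 28
The minimum is 28.

28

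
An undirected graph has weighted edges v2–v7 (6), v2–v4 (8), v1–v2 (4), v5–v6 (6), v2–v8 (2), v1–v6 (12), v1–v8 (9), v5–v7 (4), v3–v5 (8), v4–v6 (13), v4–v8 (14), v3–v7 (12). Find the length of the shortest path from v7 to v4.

14

Checking several routes:
v7 - v2 - v4: 6 + 8 = 14
v7 - v2 - v1 - v8 - v4: 6 + 4 + 9 + 14 = 33
v7 - v5 - v6 - v4: 4 + 6 + 13 = 23
v7 - v2 - v8 - v4: 6 + 2 + 14 = 22
Best route has total 14.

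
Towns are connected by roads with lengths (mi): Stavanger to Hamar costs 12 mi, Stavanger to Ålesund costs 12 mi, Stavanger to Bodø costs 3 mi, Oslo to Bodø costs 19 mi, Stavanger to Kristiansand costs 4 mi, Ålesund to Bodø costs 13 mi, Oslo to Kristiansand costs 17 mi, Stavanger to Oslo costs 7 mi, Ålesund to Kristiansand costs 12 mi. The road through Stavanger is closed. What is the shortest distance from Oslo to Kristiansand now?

Candidate routes:
Oslo → Bodø → Ålesund → Kristiansand: 19 + 13 + 12 = 44
Oslo → Kristiansand: 17
Best route has total 17 mi.

17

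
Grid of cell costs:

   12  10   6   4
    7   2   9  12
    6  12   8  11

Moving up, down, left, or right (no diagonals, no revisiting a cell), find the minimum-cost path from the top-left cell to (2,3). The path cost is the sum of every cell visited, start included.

49

Best path: r0c0 r1c0 r1c1 r1c2 r2c2 r2c3
Cost: 12 + 7 + 2 + 9 + 8 + 11 = 49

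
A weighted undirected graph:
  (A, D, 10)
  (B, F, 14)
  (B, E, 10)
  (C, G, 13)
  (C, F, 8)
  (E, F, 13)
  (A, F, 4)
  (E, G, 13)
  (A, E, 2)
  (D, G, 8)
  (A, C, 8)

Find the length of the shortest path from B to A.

12

A few of the B→A routes:
B → E → F → A: 10 + 13 + 4 = 27
B → F → A: 14 + 4 = 18
B → F → E → A: 14 + 13 + 2 = 29
B → E → A: 10 + 2 = 12
B → F → C → A: 14 + 8 + 8 = 30
B → E → F → C → A: 10 + 13 + 8 + 8 = 39
Shortest: 12.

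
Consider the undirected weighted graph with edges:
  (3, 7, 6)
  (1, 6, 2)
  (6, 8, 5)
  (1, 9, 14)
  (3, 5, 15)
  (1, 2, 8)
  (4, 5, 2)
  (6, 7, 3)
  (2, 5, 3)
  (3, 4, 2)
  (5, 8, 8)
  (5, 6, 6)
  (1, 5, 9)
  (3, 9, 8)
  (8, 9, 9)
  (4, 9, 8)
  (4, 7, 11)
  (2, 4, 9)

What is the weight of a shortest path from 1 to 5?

Some routes from 1 to 5:
1 - 6 - 5: 2 + 6 = 8
1 - 2 - 5: 8 + 3 = 11
1 - 5: 9
1 - 6 - 8 - 5: 2 + 5 + 8 = 15
Shortest: 8.

8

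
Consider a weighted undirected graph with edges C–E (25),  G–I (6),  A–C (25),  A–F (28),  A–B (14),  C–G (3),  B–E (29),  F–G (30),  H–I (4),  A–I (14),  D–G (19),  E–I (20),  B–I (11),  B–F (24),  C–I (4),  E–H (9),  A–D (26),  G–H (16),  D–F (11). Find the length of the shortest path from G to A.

A few of the G→A routes:
G→C→I→A: 3 + 4 + 14 = 21
G→I→A: 6 + 14 = 20
G→C→A: 3 + 25 = 28
G→I→B→A: 6 + 11 + 14 = 31
The minimum is 20.

20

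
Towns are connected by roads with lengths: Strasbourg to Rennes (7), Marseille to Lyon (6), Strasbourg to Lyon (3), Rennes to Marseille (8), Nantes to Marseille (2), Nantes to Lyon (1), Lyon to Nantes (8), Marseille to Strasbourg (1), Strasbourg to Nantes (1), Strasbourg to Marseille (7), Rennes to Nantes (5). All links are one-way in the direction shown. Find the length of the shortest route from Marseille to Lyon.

3

Candidate routes:
Marseille-Strasbourg-Nantes-Lyon: 1 + 1 + 1 = 3
Marseille-Lyon: 6
Marseille-Strasbourg-Rennes-Nantes-Lyon: 1 + 7 + 5 + 1 = 14
Marseille-Strasbourg-Lyon: 1 + 3 = 4
Best route has total 3.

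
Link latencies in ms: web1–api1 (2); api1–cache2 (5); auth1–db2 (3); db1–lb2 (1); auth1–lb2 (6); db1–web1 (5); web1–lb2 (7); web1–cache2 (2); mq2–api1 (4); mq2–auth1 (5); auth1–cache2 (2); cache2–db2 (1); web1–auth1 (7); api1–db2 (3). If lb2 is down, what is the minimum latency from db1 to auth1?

9

Comparing a few candidate routes:
db1 -> web1 -> api1 -> cache2 -> auth1: 5 + 2 + 5 + 2 = 14
db1 -> web1 -> api1 -> db2 -> cache2 -> auth1: 5 + 2 + 3 + 1 + 2 = 13
db1 -> web1 -> cache2 -> auth1: 5 + 2 + 2 = 9
db1 -> web1 -> cache2 -> db2 -> auth1: 5 + 2 + 1 + 3 = 11
db1 -> web1 -> auth1: 5 + 7 = 12
db1 -> web1 -> api1 -> db2 -> auth1: 5 + 2 + 3 + 3 = 13
The minimum is 9 ms.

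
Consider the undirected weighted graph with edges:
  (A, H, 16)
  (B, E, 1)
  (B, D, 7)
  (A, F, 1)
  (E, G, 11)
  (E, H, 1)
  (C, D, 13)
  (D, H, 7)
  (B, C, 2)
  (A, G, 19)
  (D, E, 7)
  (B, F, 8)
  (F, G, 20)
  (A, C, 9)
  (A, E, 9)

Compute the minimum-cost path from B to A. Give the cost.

A few of the B→A routes:
B→F→A: 8 + 1 = 9
B→E→A: 1 + 9 = 10
B→E→H→A: 1 + 1 + 16 = 18
B→C→A: 2 + 9 = 11
B→D→E→A: 7 + 7 + 9 = 23
The minimum is 9.

9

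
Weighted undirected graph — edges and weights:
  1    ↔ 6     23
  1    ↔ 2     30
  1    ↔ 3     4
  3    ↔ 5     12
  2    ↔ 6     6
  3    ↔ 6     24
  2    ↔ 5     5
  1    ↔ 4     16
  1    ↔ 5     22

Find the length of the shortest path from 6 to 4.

Checking several routes:
6 → 3 → 1 → 4: 24 + 4 + 16 = 44
6 → 1 → 4: 23 + 16 = 39
6 → 2 → 5 → 3 → 1 → 4: 6 + 5 + 12 + 4 + 16 = 43
Best route has total 39.

39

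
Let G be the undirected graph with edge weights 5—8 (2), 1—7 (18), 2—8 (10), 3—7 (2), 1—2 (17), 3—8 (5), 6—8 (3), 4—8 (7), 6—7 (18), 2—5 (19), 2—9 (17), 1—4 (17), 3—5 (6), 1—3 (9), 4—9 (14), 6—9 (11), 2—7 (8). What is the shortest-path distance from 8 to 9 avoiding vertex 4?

Some routes from 8 to 9 avoiding 4:
8 -> 2 -> 9: 10 + 17 = 27
8 -> 3 -> 7 -> 2 -> 9: 5 + 2 + 8 + 17 = 32
8 -> 6 -> 9: 3 + 11 = 14
Shortest: 14.

14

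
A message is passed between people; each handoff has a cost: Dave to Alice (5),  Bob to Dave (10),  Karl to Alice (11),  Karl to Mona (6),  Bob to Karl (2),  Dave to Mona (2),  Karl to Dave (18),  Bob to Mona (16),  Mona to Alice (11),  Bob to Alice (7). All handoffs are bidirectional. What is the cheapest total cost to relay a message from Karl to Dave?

Some routes from Karl to Dave:
Karl→Bob→Alice→Dave: 2 + 7 + 5 = 14
Karl→Bob→Dave: 2 + 10 = 12
Karl→Mona→Dave: 6 + 2 = 8
Best route has total 8.

8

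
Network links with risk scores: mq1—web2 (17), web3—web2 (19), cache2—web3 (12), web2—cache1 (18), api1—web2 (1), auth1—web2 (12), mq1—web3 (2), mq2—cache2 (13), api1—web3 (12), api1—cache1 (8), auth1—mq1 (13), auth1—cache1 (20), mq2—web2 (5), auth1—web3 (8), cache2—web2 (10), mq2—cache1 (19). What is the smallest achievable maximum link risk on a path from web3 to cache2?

Some routes from web3 to cache2:
web3-auth1-web2-cache2: max(8, 12, 10) = 12
web3-cache2: max(12) = 12
web3-auth1-web2-mq2-cache2: max(8, 12, 5, 13) = 13
web3-api1-web2-cache2: max(12, 1, 10) = 12
The minimum achievable maximum is 12.

12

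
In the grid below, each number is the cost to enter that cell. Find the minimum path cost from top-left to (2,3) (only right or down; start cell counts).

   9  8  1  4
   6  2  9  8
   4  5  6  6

Take r0c0 r1c0 r1c1 r2c1 r2c2 r2c3 for a total of 9 + 6 + 2 + 5 + 6 + 6 = 34.

34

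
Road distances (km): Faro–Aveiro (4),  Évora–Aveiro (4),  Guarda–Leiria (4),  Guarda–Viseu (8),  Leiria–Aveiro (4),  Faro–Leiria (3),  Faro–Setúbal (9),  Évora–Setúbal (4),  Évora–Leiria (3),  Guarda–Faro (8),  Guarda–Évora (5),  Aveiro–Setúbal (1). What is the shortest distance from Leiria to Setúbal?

5

A few of the Leiria→Setúbal routes:
Leiria - Évora - Setúbal: 3 + 4 = 7
Leiria - Évora - Aveiro - Setúbal: 3 + 4 + 1 = 8
Leiria - Aveiro - Setúbal: 4 + 1 = 5
Leiria - Faro - Aveiro - Setúbal: 3 + 4 + 1 = 8
Leiria - Aveiro - Évora - Setúbal: 4 + 4 + 4 = 12
Leiria - Faro - Setúbal: 3 + 9 = 12
The minimum is 5 km.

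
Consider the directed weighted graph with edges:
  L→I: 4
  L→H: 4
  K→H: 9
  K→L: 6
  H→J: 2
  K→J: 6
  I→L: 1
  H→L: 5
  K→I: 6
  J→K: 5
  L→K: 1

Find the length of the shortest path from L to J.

6

Paths from L to J:
L -> K -> J: 1 + 6 = 7
L -> K -> H -> J: 1 + 9 + 2 = 12
L -> H -> J: 4 + 2 = 6
The minimum is 6.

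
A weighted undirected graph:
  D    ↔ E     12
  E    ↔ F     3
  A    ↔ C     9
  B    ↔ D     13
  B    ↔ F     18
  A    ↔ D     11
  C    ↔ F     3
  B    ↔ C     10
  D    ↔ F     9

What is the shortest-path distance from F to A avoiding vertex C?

20

Candidate routes:
F -> B -> D -> A: 18 + 13 + 11 = 42
F -> D -> A: 9 + 11 = 20
F -> E -> D -> A: 3 + 12 + 11 = 26
The minimum is 20.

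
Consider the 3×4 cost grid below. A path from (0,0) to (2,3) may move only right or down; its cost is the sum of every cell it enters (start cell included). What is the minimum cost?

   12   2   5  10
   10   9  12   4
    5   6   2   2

Cheapest: r0c0 r0c1 r1c1 r2c1 r2c2 r2c3
  12 + 2 + 9 + 6 + 2 + 2 = 33
For comparison, the top-then-right route costs 35.

33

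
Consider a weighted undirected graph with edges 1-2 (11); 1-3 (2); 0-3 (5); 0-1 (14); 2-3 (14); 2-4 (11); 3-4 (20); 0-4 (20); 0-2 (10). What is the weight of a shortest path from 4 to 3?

Some routes from 4 to 3:
4→2→1→3: 11 + 11 + 2 = 24
4→0→3: 20 + 5 = 25
4→3: 20
4→2→3: 11 + 14 = 25
The minimum is 20.

20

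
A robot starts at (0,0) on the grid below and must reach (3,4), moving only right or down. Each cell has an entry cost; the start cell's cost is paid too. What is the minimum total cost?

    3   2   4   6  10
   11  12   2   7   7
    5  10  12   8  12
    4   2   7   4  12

42

Take [0,0] [0,1] [0,2] [1,2] [1,3] [2,3] [3,3] [3,4] for a total of 3 + 2 + 4 + 2 + 7 + 8 + 4 + 12 = 42.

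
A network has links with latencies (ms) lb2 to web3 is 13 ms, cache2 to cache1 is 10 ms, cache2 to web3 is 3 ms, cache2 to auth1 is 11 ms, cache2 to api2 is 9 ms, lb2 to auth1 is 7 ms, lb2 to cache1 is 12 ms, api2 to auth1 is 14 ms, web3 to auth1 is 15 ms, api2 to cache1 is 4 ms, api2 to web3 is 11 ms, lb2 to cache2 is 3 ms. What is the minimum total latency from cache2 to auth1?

10

Comparing a few candidate routes:
cache2 → auth1: 11
cache2 → web3 → auth1: 3 + 15 = 18
cache2 → api2 → auth1: 9 + 14 = 23
cache2 → lb2 → auth1: 3 + 7 = 10
Best route has total 10 ms.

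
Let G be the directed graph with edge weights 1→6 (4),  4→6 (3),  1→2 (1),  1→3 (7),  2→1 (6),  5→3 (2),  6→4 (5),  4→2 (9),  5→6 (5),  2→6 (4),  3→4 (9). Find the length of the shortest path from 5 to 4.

10

Paths from 5 to 4:
5 -> 3 -> 4: 2 + 9 = 11
5 -> 6 -> 4: 5 + 5 = 10
Best route has total 10.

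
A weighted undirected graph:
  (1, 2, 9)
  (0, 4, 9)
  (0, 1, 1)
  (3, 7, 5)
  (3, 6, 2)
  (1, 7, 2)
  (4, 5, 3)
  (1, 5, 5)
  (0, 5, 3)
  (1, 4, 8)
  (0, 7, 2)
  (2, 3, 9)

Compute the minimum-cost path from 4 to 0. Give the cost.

6

Checking several routes:
4 -> 5 -> 0: 3 + 3 = 6
4 -> 5 -> 1 -> 0: 3 + 5 + 1 = 9
4 -> 1 -> 0: 8 + 1 = 9
Shortest: 6.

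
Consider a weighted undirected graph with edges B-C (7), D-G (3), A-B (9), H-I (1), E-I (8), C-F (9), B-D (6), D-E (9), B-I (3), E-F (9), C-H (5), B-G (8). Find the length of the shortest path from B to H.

Checking several routes:
B - D - E - I - H: 6 + 9 + 8 + 1 = 24
B - C - H: 7 + 5 = 12
B - I - H: 3 + 1 = 4
Best route has total 4.

4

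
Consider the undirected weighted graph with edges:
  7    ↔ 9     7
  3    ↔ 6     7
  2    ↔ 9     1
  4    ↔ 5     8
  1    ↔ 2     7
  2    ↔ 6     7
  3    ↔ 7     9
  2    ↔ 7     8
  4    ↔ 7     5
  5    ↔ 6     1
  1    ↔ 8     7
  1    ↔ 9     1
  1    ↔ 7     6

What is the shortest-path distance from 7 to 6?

Some routes from 7 to 6:
7-3-6: 9 + 7 = 16
7-2-6: 8 + 7 = 15
7-9-2-6: 7 + 1 + 7 = 15
7-1-9-2-6: 6 + 1 + 1 + 7 = 15
7-4-5-6: 5 + 8 + 1 = 14
Shortest: 14.

14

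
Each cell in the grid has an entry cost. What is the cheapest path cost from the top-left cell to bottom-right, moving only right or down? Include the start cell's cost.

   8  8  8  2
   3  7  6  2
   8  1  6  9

34

Cheapest: r0c0 -> r1c0 -> r1c1 -> r2c1 -> r2c2 -> r2c3
  8 + 3 + 7 + 1 + 6 + 9 = 34
(Top row then right column would cost 37.)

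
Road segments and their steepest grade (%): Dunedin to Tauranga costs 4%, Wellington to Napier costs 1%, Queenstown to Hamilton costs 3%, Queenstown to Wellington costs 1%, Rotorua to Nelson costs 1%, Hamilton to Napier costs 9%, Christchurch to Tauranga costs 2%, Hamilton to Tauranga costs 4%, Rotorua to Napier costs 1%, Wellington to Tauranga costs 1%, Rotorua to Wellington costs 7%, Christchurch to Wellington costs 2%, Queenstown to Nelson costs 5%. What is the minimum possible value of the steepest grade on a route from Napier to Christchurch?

A few of the Napier→Christchurch routes:
Napier→Rotorua→Nelson→Queenstown→Hamilton→Tauranga→Christchurch: max(1, 1, 5, 3, 4, 2) = 5
Napier→Wellington→Queenstown→Hamilton→Tauranga→Christchurch: max(1, 1, 3, 4, 2) = 4
Napier→Wellington→Tauranga→Christchurch: max(1, 1, 2) = 2
Napier→Wellington→Christchurch: max(1, 2) = 2
Napier→Rotorua→Nelson→Queenstown→Hamilton→Tauranga→Wellington→Christchurch: max(1, 1, 5, 3, 4, 1, 2) = 5
The minimum achievable maximum is 2%.

2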